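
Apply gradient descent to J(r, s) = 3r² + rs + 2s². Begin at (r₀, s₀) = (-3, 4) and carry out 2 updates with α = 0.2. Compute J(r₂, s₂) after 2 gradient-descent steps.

0.3008

∇J = (6r + s, r + 4s)
Step 1: at (-3, 4), ∇J = (-14, 13) → (-3, 4) − 0.2·(-14, 13) = (-0.2, 1.4)
Step 2: at (-0.2, 1.4), ∇J = (0.2, 5.4) → (-0.2, 1.4) − 0.2·(0.2, 5.4) = (-0.24, 0.32)
J(-0.24, 0.32) = 0.3008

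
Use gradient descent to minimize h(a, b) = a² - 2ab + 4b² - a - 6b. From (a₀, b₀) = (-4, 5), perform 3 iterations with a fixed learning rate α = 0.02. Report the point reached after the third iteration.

(-2.998464, 2.902912)

∇h = (2a - 2b - 1, -2a + 8b - 6)
(a₁, b₁) = (-4, 5) − 0.02·(-19, 42) = (-3.62, 4.16)
(a₂, b₂) = (-3.62, 4.16) − 0.02·(-16.56, 34.52) = (-3.2888, 3.4696)
(a₃, b₃) = (-3.2888, 3.4696) − 0.02·(-14.5168, 28.3344) = (-2.998464, 2.902912)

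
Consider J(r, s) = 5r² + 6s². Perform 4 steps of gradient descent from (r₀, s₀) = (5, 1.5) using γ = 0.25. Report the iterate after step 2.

(11.25, 6)

∇J = (10r, 12s)
Step 1: at (5, 1.5), ∇J = (50, 18) → (5, 1.5) − 0.25·(50, 18) = (-7.5, -3)
Step 2: at (-7.5, -3), ∇J = (-75, -36) → (-7.5, -3) − 0.25·(-75, -36) = (11.25, 6)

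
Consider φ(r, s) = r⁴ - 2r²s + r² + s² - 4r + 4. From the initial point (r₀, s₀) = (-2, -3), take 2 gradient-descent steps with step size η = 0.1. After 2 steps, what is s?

∇φ = (4r³ - 4rs + 2r - 4, -2r² + 2s)
(r₁, s₁) = (-2, -3) − 0.1·(-64, -14) = (4.4, -1.6)
(r₂, s₂) = (4.4, -1.6) − 0.1·(373.696, -41.92) = (-32.9696, 2.592)
s = 2.592

2.592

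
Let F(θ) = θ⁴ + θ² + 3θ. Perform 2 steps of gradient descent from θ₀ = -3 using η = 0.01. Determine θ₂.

F′(θ) = 4θ³ + 2θ + 3
Step 1: F′(-3) = -111; θ₁ = -3 − 0.01·(-111) = -1.89
Step 2: F′(-1.89) = -27.785076; θ₂ = -1.89 − 0.01·(-27.785076) = -1.61214924

-1.61214924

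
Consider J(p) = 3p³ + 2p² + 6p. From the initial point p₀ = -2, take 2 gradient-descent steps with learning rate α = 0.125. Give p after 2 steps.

-47.8203125

J′(p) = 9p² + 4p + 6
p₁ = -2 − 0.125·34 = -6.25
p₂ = -6.25 − 0.125·332.5625 = -47.8203125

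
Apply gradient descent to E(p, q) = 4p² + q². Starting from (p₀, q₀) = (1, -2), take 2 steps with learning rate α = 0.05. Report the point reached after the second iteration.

(0.36, -1.62)

∇E = (8p, 2q)
(p₁, q₁) = (1, -2) − 0.05·(8, -4) = (0.6, -1.8)
(p₂, q₂) = (0.6, -1.8) − 0.05·(4.8, -3.6) = (0.36, -1.62)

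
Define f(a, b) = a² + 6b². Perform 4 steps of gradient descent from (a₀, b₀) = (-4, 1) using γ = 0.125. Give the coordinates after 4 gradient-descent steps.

∇f = (2a, 12b)
Step 1: at (-4, 1), ∇f = (-8, 12) → (-4, 1) − 0.125·(-8, 12) = (-3, -0.5)
Step 2: at (-3, -0.5), ∇f = (-6, -6) → (-3, -0.5) − 0.125·(-6, -6) = (-2.25, 0.25)
Step 3: at (-2.25, 0.25), ∇f = (-4.5, 3) → (-2.25, 0.25) − 0.125·(-4.5, 3) = (-1.6875, -0.125)
Step 4: at (-1.6875, -0.125), ∇f = (-3.375, -1.5) → (-1.6875, -0.125) − 0.125·(-3.375, -1.5) = (-1.265625, 0.0625)

(-1.265625, 0.0625)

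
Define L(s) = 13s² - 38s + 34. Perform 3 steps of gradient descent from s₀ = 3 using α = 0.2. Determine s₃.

-112.52

L′(s) = 26s - 38
Step 1: L′(3) = 40; s₁ = 3 − 0.2·40 = -5
Step 2: L′(-5) = -168; s₂ = -5 − 0.2·(-168) = 28.6
Step 3: L′(28.6) = 705.6; s₃ = 28.6 − 0.2·705.6 = -112.52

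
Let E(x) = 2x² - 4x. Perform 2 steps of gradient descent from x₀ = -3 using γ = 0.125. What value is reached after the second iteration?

0

E′(x) = 4x - 4
Step 1: E′(-3) = -16; x₁ = -3 − 0.125·(-16) = -1
Step 2: E′(-1) = -8; x₂ = -1 − 0.125·(-8) = 0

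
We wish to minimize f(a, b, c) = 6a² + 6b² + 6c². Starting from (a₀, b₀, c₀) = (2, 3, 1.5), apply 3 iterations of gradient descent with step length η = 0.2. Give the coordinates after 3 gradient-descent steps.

∇f = (12a, 12b, 12c)
Step 1: at (2, 3, 1.5), ∇f = (24, 36, 18) → (2, 3, 1.5) − 0.2·(24, 36, 18) = (-2.8, -4.2, -2.1)
Step 2: at (-2.8, -4.2, -2.1), ∇f = (-33.6, -50.4, -25.2) → (-2.8, -4.2, -2.1) − 0.2·(-33.6, -50.4, -25.2) = (3.92, 5.88, 2.94)
Step 3: at (3.92, 5.88, 2.94), ∇f = (47.04, 70.56, 35.28) → (3.92, 5.88, 2.94) − 0.2·(47.04, 70.56, 35.28) = (-5.488, -8.232, -4.116)

(-5.488, -8.232, -4.116)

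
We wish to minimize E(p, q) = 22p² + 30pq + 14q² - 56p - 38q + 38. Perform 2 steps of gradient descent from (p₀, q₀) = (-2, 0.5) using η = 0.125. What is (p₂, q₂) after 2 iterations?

(-97.8125, -75.71875)

∇E = (44p + 30q - 56, 30p + 28q - 38)
(p₁, q₁) = (-2, 0.5) − 0.125·(-129, -84) = (14.125, 11)
(p₂, q₂) = (14.125, 11) − 0.125·(895.5, 693.75) = (-97.8125, -75.71875)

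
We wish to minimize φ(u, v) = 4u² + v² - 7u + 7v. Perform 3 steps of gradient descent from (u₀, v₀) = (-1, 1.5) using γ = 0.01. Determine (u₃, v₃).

∇φ = (8u - 7, 2v + 7)
Step 1: at (-1, 1.5), ∇φ = (-15, 10) → (-1, 1.5) − 0.01·(-15, 10) = (-0.85, 1.4)
Step 2: at (-0.85, 1.4), ∇φ = (-13.8, 9.8) → (-0.85, 1.4) − 0.01·(-13.8, 9.8) = (-0.712, 1.302)
Step 3: at (-0.712, 1.302), ∇φ = (-12.696, 9.604) → (-0.712, 1.302) − 0.01·(-12.696, 9.604) = (-0.58504, 1.20596)

(-0.58504, 1.20596)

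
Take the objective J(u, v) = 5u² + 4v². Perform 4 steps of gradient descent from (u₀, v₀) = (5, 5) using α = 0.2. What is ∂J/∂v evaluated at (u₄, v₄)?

5.184

∇J = (10u, 8v)
Step 1: at (5, 5), ∇J = (50, 40) → (5, 5) − 0.2·(50, 40) = (-5, -3)
Step 2: at (-5, -3), ∇J = (-50, -24) → (-5, -3) − 0.2·(-50, -24) = (5, 1.8)
Step 3: at (5, 1.8), ∇J = (50, 14.4) → (5, 1.8) − 0.2·(50, 14.4) = (-5, -1.08)
Step 4: at (-5, -1.08), ∇J = (-50, -8.64) → (-5, -1.08) − 0.2·(-50, -8.64) = (5, 0.648)
∂J/∂v at (5, 0.648) = 5.184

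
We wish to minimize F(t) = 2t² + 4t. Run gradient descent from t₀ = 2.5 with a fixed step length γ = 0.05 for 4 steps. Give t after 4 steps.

0.4336

F′(t) = 4t + 4
t₁ = 2.5 − 0.05·14 = 1.8
t₂ = 1.8 − 0.05·11.2 = 1.24
t₃ = 1.24 − 0.05·8.96 = 0.792
t₄ = 0.792 − 0.05·7.168 = 0.4336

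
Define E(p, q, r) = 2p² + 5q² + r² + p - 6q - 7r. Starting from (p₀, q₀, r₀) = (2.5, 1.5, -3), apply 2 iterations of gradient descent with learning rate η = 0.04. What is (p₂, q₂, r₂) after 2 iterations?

∇E = (4p + 1, 10q - 6, 2r - 7)
Step 1: at (2.5, 1.5, -3), ∇E = (11, 9, -13) → (2.5, 1.5, -3) − 0.04·(11, 9, -13) = (2.06, 1.14, -2.48)
Step 2: at (2.06, 1.14, -2.48), ∇E = (9.24, 5.4, -11.96) → (2.06, 1.14, -2.48) − 0.04·(9.24, 5.4, -11.96) = (1.6904, 0.924, -2.0016)

(1.6904, 0.924, -2.0016)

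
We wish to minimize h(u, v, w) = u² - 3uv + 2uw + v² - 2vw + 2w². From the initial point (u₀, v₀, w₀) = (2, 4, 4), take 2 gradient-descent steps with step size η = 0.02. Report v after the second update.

4.2256

∇h = (2u - 3v + 2w, -3u + 2v - 2w, 2u - 2v + 4w)
Step 1: at (2, 4, 4), ∇h = (0, -6, 12) → (2, 4, 4) − 0.02·(0, -6, 12) = (2, 4.12, 3.76)
Step 2: at (2, 4.12, 3.76), ∇h = (-0.84, -5.28, 10.8) → (2, 4.12, 3.76) − 0.02·(-0.84, -5.28, 10.8) = (2.0168, 4.2256, 3.544)
v = 4.2256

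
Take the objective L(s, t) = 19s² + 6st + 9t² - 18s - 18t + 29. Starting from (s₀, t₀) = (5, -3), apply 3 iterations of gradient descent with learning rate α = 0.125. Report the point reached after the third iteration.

∇L = (38s + 6t - 18, 6s + 18t - 18)
Step 1: at (5, -3), ∇L = (154, -42) → (5, -3) − 0.125·(154, -42) = (-14.25, 2.25)
Step 2: at (-14.25, 2.25), ∇L = (-546, -63) → (-14.25, 2.25) − 0.125·(-546, -63) = (54, 10.125)
Step 3: at (54, 10.125), ∇L = (2094.75, 488.25) → (54, 10.125) − 0.125·(2094.75, 488.25) = (-207.84375, -50.90625)

(-207.84375, -50.90625)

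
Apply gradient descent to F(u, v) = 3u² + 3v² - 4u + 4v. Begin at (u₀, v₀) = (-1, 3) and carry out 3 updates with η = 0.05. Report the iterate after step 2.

(-0.15, 1.13)

∇F = (6u - 4, 6v + 4)
(u₁, v₁) = (-1, 3) − 0.05·(-10, 22) = (-0.5, 1.9)
(u₂, v₂) = (-0.5, 1.9) − 0.05·(-7, 15.4) = (-0.15, 1.13)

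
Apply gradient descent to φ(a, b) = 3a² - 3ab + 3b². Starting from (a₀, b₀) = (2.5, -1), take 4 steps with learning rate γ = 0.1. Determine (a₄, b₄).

∇φ = (6a - 3b, -3a + 6b)
(a₁, b₁) = (2.5, -1) − 0.1·(18, -13.5) = (0.7, 0.35)
(a₂, b₂) = (0.7, 0.35) − 0.1·(3.15, 0) = (0.385, 0.35)
(a₃, b₃) = (0.385, 0.35) − 0.1·(1.26, 0.945) = (0.259, 0.2555)
(a₄, b₄) = (0.259, 0.2555) − 0.1·(0.7875, 0.756) = (0.18025, 0.1799)

(0.18025, 0.1799)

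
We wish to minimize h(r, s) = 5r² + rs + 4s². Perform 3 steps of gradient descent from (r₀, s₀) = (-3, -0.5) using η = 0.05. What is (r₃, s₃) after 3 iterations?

(-0.3641875, 0.02675)

∇h = (10r + s, r + 8s)
(r₁, s₁) = (-3, -0.5) − 0.05·(-30.5, -7) = (-1.475, -0.15)
(r₂, s₂) = (-1.475, -0.15) − 0.05·(-14.9, -2.675) = (-0.73, -0.01625)
(r₃, s₃) = (-0.73, -0.01625) − 0.05·(-7.31625, -0.86) = (-0.3641875, 0.02675)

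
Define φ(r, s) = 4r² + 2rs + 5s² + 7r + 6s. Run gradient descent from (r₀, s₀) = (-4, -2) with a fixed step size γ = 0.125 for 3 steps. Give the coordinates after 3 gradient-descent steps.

∇φ = (8r + 2s + 7, 2r + 10s + 6)
Step 1: at (-4, -2), ∇φ = (-29, -22) → (-4, -2) − 0.125·(-29, -22) = (-0.375, 0.75)
Step 2: at (-0.375, 0.75), ∇φ = (5.5, 12.75) → (-0.375, 0.75) − 0.125·(5.5, 12.75) = (-1.0625, -0.84375)
Step 3: at (-1.0625, -0.84375), ∇φ = (-3.1875, -4.5625) → (-1.0625, -0.84375) − 0.125·(-3.1875, -4.5625) = (-0.6640625, -0.2734375)

(-0.6640625, -0.2734375)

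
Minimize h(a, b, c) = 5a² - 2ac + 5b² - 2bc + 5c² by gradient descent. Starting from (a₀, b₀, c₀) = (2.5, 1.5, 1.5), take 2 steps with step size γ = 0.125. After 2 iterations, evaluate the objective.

∇h = (10a - 2c, 10b - 2c, -2a - 2b + 10c)
(a₁, b₁, c₁) = (2.5, 1.5, 1.5) − 0.125·(22, 12, 7) = (-0.25, 0, 0.625)
(a₂, b₂, c₂) = (-0.25, 0, 0.625) − 0.125·(-3.75, -1.25, 6.75) = (0.21875, 0.15625, -0.21875)
h(0.21875, 0.15625, -0.21875) = 0.7646484375

0.7646484375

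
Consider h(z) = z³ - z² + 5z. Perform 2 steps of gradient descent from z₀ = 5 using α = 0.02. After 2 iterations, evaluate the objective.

h′(z) = 3z² - 2z + 5
Step 1: h′(5) = 70; z₁ = 5 − 0.02·70 = 3.6
Step 2: h′(3.6) = 36.68; z₂ = 3.6 − 0.02·36.68 = 2.8664
h(2.8664) = 29.666807058944

29.666807058944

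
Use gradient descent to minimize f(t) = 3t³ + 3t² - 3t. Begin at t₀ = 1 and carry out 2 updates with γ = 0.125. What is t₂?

f′(t) = 9t² + 6t - 3
t₁ = 1 − 0.125·12 = -0.5
t₂ = -0.5 − 0.125·(-3.75) = -0.03125

-0.03125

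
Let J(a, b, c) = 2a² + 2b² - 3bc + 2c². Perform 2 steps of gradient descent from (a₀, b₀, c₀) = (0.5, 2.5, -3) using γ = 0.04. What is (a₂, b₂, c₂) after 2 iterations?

(0.3528, 1.1952, -1.656)

∇J = (4a, 4b - 3c, -3b + 4c)
Step 1: at (0.5, 2.5, -3), ∇J = (2, 19, -19.5) → (0.5, 2.5, -3) − 0.04·(2, 19, -19.5) = (0.42, 1.74, -2.22)
Step 2: at (0.42, 1.74, -2.22), ∇J = (1.68, 13.62, -14.1) → (0.42, 1.74, -2.22) − 0.04·(1.68, 13.62, -14.1) = (0.3528, 1.1952, -1.656)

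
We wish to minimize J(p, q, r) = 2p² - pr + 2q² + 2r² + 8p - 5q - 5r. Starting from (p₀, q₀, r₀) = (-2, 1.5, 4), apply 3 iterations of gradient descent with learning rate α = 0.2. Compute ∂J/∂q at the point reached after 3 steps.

∇J = (4p - r + 8, 4q - 5, -p + 4r - 5)
Step 1: at (-2, 1.5, 4), ∇J = (-4, 1, 13) → (-2, 1.5, 4) − 0.2·(-4, 1, 13) = (-1.2, 1.3, 1.4)
Step 2: at (-1.2, 1.3, 1.4), ∇J = (1.8, 0.2, 1.8) → (-1.2, 1.3, 1.4) − 0.2·(1.8, 0.2, 1.8) = (-1.56, 1.26, 1.04)
Step 3: at (-1.56, 1.26, 1.04), ∇J = (0.72, 0.04, 0.72) → (-1.56, 1.26, 1.04) − 0.2·(0.72, 0.04, 0.72) = (-1.704, 1.252, 0.896)
∂J/∂q at (-1.704, 1.252, 0.896) = 0.008

0.008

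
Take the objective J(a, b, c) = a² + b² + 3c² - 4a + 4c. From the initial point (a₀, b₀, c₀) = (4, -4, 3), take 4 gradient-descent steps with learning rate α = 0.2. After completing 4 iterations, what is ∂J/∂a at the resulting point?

0.5184

∇J = (2a - 4, 2b, 6c + 4)
(a₁, b₁, c₁) = (4, -4, 3) − 0.2·(4, -8, 22) = (3.2, -2.4, -1.4)
(a₂, b₂, c₂) = (3.2, -2.4, -1.4) − 0.2·(2.4, -4.8, -4.4) = (2.72, -1.44, -0.52)
(a₃, b₃, c₃) = (2.72, -1.44, -0.52) − 0.2·(1.44, -2.88, 0.88) = (2.432, -0.864, -0.696)
(a₄, b₄, c₄) = (2.432, -0.864, -0.696) − 0.2·(0.864, -1.728, -0.176) = (2.2592, -0.5184, -0.6608)
∂J/∂a at (2.2592, -0.5184, -0.6608) = 0.5184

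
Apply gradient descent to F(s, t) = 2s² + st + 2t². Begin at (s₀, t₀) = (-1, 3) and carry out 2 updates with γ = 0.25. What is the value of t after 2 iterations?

∇F = (4s + t, s + 4t)
(s₁, t₁) = (-1, 3) − 0.25·(-1, 11) = (-0.75, 0.25)
(s₂, t₂) = (-0.75, 0.25) − 0.25·(-2.75, 0.25) = (-0.0625, 0.1875)
t = 0.1875

0.1875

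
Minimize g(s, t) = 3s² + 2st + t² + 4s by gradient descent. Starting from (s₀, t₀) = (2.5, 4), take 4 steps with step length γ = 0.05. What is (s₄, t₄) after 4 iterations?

(-0.669, 2.3548)

∇g = (6s + 2t + 4, 2s + 2t)
(s₁, t₁) = (2.5, 4) − 0.05·(27, 13) = (1.15, 3.35)
(s₂, t₂) = (1.15, 3.35) − 0.05·(17.6, 9) = (0.27, 2.9)
(s₃, t₃) = (0.27, 2.9) − 0.05·(11.42, 6.34) = (-0.301, 2.583)
(s₄, t₄) = (-0.301, 2.583) − 0.05·(7.36, 4.564) = (-0.669, 2.3548)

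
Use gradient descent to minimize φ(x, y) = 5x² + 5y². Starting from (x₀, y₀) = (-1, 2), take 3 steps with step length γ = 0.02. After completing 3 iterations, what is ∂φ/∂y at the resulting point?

10.24

∇φ = (10x, 10y)
(x₁, y₁) = (-1, 2) − 0.02·(-10, 20) = (-0.8, 1.6)
(x₂, y₂) = (-0.8, 1.6) − 0.02·(-8, 16) = (-0.64, 1.28)
(x₃, y₃) = (-0.64, 1.28) − 0.02·(-6.4, 12.8) = (-0.512, 1.024)
∂φ/∂y at (-0.512, 1.024) = 10.24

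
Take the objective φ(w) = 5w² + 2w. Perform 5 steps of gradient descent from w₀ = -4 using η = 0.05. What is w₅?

-0.31875

φ′(w) = 10w + 2
Step 1: φ′(-4) = -38; w₁ = -4 − 0.05·(-38) = -2.1
Step 2: φ′(-2.1) = -19; w₂ = -2.1 − 0.05·(-19) = -1.15
Step 3: φ′(-1.15) = -9.5; w₃ = -1.15 − 0.05·(-9.5) = -0.675
Step 4: φ′(-0.675) = -4.75; w₄ = -0.675 − 0.05·(-4.75) = -0.4375
Step 5: φ′(-0.4375) = -2.375; w₅ = -0.4375 − 0.05·(-2.375) = -0.31875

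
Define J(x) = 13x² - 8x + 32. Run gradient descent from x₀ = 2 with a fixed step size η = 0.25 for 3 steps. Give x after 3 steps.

-281.25

J′(x) = 26x - 8
Step 1: J′(2) = 44; x₁ = 2 − 0.25·44 = -9
Step 2: J′(-9) = -242; x₂ = -9 − 0.25·(-242) = 51.5
Step 3: J′(51.5) = 1331; x₃ = 51.5 − 0.25·1331 = -281.25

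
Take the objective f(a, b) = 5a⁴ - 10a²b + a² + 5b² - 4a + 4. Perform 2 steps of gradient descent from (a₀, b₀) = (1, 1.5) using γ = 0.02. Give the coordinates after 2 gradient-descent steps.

(1.2021504, 1.42752)

∇f = (20a³ - 20ab + 2a - 4, -10a² + 10b)
Step 1: at (1, 1.5), ∇f = (-12, 5) → (1, 1.5) − 0.02·(-12, 5) = (1.24, 1.4)
Step 2: at (1.24, 1.4), ∇f = (1.89248, -1.376) → (1.24, 1.4) − 0.02·(1.89248, -1.376) = (1.2021504, 1.42752)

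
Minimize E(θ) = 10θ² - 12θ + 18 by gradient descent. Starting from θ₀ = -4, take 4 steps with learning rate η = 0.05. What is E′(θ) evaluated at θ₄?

0

E′(θ) = 20θ - 12
Step 1: E′(-4) = -92; θ₁ = -4 − 0.05·(-92) = 0.6
Step 2: E′(0.6) = 0; θ₂ = 0.6 − 0.05·0 = 0.6
Step 3: E′(0.6) = 0; θ₃ = 0.6 − 0.05·0 = 0.6
Step 4: E′(0.6) = 0; θ₄ = 0.6 − 0.05·0 = 0.6
E′(θ) at (0.6) = 0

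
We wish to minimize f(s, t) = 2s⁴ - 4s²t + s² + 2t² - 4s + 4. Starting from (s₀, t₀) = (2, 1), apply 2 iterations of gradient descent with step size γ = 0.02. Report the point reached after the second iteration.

(1.10475776, 1.227328)

∇f = (8s³ - 8st + 2s - 4, -4s² + 4t)
(s₁, t₁) = (2, 1) − 0.02·(48, -12) = (1.04, 1.24)
(s₂, t₂) = (1.04, 1.24) − 0.02·(-3.237888, 0.6336) = (1.10475776, 1.227328)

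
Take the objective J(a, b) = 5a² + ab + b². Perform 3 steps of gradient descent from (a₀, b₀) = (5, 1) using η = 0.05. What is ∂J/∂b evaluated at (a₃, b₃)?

1.286375

∇J = (10a + b, a + 2b)
(a₁, b₁) = (5, 1) − 0.05·(51, 7) = (2.45, 0.65)
(a₂, b₂) = (2.45, 0.65) − 0.05·(25.15, 3.75) = (1.1925, 0.4625)
(a₃, b₃) = (1.1925, 0.4625) − 0.05·(12.3875, 2.1175) = (0.573125, 0.356625)
∂J/∂b at (0.573125, 0.356625) = 1.286375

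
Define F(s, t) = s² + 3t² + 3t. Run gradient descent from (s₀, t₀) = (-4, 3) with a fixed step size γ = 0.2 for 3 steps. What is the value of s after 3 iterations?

-0.864

∇F = (2s, 6t + 3)
Step 1: at (-4, 3), ∇F = (-8, 21) → (-4, 3) − 0.2·(-8, 21) = (-2.4, -1.2)
Step 2: at (-2.4, -1.2), ∇F = (-4.8, -4.2) → (-2.4, -1.2) − 0.2·(-4.8, -4.2) = (-1.44, -0.36)
Step 3: at (-1.44, -0.36), ∇F = (-2.88, 0.84) → (-1.44, -0.36) − 0.2·(-2.88, 0.84) = (-0.864, -0.528)
s = -0.864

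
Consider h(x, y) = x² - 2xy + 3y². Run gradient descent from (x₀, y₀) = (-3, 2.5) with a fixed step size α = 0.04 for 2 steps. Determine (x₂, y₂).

∇h = (2x - 2y, -2x + 6y)
Step 1: at (-3, 2.5), ∇h = (-11, 21) → (-3, 2.5) − 0.04·(-11, 21) = (-2.56, 1.66)
Step 2: at (-2.56, 1.66), ∇h = (-8.44, 15.08) → (-2.56, 1.66) − 0.04·(-8.44, 15.08) = (-2.2224, 1.0568)

(-2.2224, 1.0568)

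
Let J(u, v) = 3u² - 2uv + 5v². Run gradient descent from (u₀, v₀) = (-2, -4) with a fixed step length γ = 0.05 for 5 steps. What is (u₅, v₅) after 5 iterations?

(-0.67656, -0.34456)

∇J = (6u - 2v, -2u + 10v)
(u₁, v₁) = (-2, -4) − 0.05·(-4, -36) = (-1.8, -2.2)
(u₂, v₂) = (-1.8, -2.2) − 0.05·(-6.4, -18.4) = (-1.48, -1.28)
(u₃, v₃) = (-1.48, -1.28) − 0.05·(-6.32, -9.84) = (-1.164, -0.788)
(u₄, v₄) = (-1.164, -0.788) − 0.05·(-5.408, -5.552) = (-0.8936, -0.5104)
(u₅, v₅) = (-0.8936, -0.5104) − 0.05·(-4.3408, -3.3168) = (-0.67656, -0.34456)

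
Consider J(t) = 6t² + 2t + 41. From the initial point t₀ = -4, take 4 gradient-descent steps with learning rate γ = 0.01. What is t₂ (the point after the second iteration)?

-3.1352

J′(t) = 12t + 2
Step 1: J′(-4) = -46; t₁ = -4 − 0.01·(-46) = -3.54
Step 2: J′(-3.54) = -40.48; t₂ = -3.54 − 0.01·(-40.48) = -3.1352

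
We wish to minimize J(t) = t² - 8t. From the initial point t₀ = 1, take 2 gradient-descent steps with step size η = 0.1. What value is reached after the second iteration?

2.08

J′(t) = 2t - 8
t₁ = 1 − 0.1·(-6) = 1.6
t₂ = 1.6 − 0.1·(-4.8) = 2.08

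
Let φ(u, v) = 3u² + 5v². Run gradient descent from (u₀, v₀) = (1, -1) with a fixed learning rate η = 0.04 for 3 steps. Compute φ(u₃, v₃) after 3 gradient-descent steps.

∇φ = (6u, 10v)
Step 1: at (1, -1), ∇φ = (6, -10) → (1, -1) − 0.04·(6, -10) = (0.76, -0.6)
Step 2: at (0.76, -0.6), ∇φ = (4.56, -6) → (0.76, -0.6) − 0.04·(4.56, -6) = (0.5776, -0.36)
Step 3: at (0.5776, -0.36), ∇φ = (3.4656, -3.6) → (0.5776, -0.36) − 0.04·(3.4656, -3.6) = (0.438976, -0.216)
φ(0.438976, -0.216) = 0.811379785728

0.811379785728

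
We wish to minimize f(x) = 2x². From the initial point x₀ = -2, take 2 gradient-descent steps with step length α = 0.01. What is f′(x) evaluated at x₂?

f′(x) = 4x
Step 1: f′(-2) = -8; x₁ = -2 − 0.01·(-8) = -1.92
Step 2: f′(-1.92) = -7.68; x₂ = -1.92 − 0.01·(-7.68) = -1.8432
f′(x) at (-1.8432) = -7.3728

-7.3728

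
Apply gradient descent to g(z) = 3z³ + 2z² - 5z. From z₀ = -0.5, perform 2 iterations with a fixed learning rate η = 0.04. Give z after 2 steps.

g′(z) = 9z² + 4z - 5
Step 1: g′(-0.5) = -4.75; z₁ = -0.5 − 0.04·(-4.75) = -0.31
Step 2: g′(-0.31) = -5.3751; z₂ = -0.31 − 0.04·(-5.3751) = -0.094996

-0.094996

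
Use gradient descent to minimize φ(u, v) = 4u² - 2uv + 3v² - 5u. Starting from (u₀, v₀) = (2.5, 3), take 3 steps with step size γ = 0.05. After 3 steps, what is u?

∇φ = (8u - 2v - 5, -2u + 6v)
Step 1: at (2.5, 3), ∇φ = (9, 13) → (2.5, 3) − 0.05·(9, 13) = (2.05, 2.35)
Step 2: at (2.05, 2.35), ∇φ = (6.7, 10) → (2.05, 2.35) − 0.05·(6.7, 10) = (1.715, 1.85)
Step 3: at (1.715, 1.85), ∇φ = (5.02, 7.67) → (1.715, 1.85) − 0.05·(5.02, 7.67) = (1.464, 1.4665)
u = 1.464

1.464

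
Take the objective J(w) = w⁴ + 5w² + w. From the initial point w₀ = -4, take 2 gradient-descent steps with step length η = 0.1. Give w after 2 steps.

-6632.65

J′(w) = 4w³ + 10w + 1
w₁ = -4 − 0.1·(-295) = 25.5
w₂ = 25.5 − 0.1·66581.5 = -6632.65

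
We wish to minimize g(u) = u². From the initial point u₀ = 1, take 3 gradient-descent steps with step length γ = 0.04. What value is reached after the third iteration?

g′(u) = 2u
Step 1: g′(1) = 2; u₁ = 1 − 0.04·2 = 0.92
Step 2: g′(0.92) = 1.84; u₂ = 0.92 − 0.04·1.84 = 0.8464
Step 3: g′(0.8464) = 1.6928; u₃ = 0.8464 − 0.04·1.6928 = 0.778688

0.778688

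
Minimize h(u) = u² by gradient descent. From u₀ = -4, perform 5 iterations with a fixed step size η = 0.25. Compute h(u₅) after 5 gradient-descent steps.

h′(u) = 2u
Step 1: h′(-4) = -8; u₁ = -4 − 0.25·(-8) = -2
Step 2: h′(-2) = -4; u₂ = -2 − 0.25·(-4) = -1
Step 3: h′(-1) = -2; u₃ = -1 − 0.25·(-2) = -0.5
Step 4: h′(-0.5) = -1; u₄ = -0.5 − 0.25·(-1) = -0.25
Step 5: h′(-0.25) = -0.5; u₅ = -0.25 − 0.25·(-0.5) = -0.125
h(-0.125) = 0.015625

0.015625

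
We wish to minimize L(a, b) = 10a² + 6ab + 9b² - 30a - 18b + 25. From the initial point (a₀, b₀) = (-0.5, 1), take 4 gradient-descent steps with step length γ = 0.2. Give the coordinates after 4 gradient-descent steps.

∇L = (20a + 6b - 30, 6a + 18b - 18)
(a₁, b₁) = (-0.5, 1) − 0.2·(-34, -3) = (6.3, 1.6)
(a₂, b₂) = (6.3, 1.6) − 0.2·(105.6, 48.6) = (-14.82, -8.12)
(a₃, b₃) = (-14.82, -8.12) − 0.2·(-375.12, -253.08) = (60.204, 42.496)
(a₄, b₄) = (60.204, 42.496) − 0.2·(1429.056, 1108.152) = (-225.6072, -179.1344)

(-225.6072, -179.1344)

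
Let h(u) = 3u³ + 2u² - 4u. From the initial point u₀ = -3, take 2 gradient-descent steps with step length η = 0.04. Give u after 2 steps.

-15.8336

h′(u) = 9u² + 4u - 4
u₁ = -3 − 0.04·65 = -5.6
u₂ = -5.6 − 0.04·255.84 = -15.8336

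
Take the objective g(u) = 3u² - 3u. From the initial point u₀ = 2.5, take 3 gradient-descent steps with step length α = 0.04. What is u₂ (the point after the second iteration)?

g′(u) = 6u - 3
u₁ = 2.5 − 0.04·12 = 2.02
u₂ = 2.02 − 0.04·9.12 = 1.6552

1.6552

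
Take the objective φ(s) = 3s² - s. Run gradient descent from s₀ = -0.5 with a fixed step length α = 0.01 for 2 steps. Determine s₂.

-0.4224

φ′(s) = 6s - 1
Step 1: φ′(-0.5) = -4; s₁ = -0.5 − 0.01·(-4) = -0.46
Step 2: φ′(-0.46) = -3.76; s₂ = -0.46 − 0.01·(-3.76) = -0.4224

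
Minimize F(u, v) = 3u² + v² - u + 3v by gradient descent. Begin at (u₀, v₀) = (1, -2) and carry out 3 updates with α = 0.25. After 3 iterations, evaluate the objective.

-2.296875

∇F = (6u - 1, 2v + 3)
(u₁, v₁) = (1, -2) − 0.25·(5, -1) = (-0.25, -1.75)
(u₂, v₂) = (-0.25, -1.75) − 0.25·(-2.5, -0.5) = (0.375, -1.625)
(u₃, v₃) = (0.375, -1.625) − 0.25·(1.25, -0.25) = (0.0625, -1.5625)
F(0.0625, -1.5625) = -2.296875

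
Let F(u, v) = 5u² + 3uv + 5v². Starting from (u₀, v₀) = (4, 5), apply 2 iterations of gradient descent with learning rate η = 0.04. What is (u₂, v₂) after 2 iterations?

(0.7776, 1.296)

∇F = (10u + 3v, 3u + 10v)
Step 1: at (4, 5), ∇F = (55, 62) → (4, 5) − 0.04·(55, 62) = (1.8, 2.52)
Step 2: at (1.8, 2.52), ∇F = (25.56, 30.6) → (1.8, 2.52) − 0.04·(25.56, 30.6) = (0.7776, 1.296)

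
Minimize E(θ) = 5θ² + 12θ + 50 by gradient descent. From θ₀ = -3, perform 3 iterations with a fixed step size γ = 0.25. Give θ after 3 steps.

4.875

E′(θ) = 10θ + 12
θ₁ = -3 − 0.25·(-18) = 1.5
θ₂ = 1.5 − 0.25·27 = -5.25
θ₃ = -5.25 − 0.25·(-40.5) = 4.875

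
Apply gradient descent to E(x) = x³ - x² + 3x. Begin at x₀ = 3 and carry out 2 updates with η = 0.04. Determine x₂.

1.583808

E′(x) = 3x² - 2x + 3
x₁ = 3 − 0.04·24 = 2.04
x₂ = 2.04 − 0.04·11.4048 = 1.583808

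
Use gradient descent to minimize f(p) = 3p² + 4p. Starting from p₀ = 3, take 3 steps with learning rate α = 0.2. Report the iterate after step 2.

-0.52

f′(p) = 6p + 4
Step 1: f′(3) = 22; p₁ = 3 − 0.2·22 = -1.4
Step 2: f′(-1.4) = -4.4; p₂ = -1.4 − 0.2·(-4.4) = -0.52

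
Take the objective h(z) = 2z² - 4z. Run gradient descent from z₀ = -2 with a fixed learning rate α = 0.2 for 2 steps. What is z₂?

h′(z) = 4z - 4
z₁ = -2 − 0.2·(-12) = 0.4
z₂ = 0.4 − 0.2·(-2.4) = 0.88

0.88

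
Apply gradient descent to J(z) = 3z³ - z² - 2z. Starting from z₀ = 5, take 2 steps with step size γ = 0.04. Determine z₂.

-8.182144

J′(z) = 9z² - 2z - 2
z₁ = 5 − 0.04·213 = -3.52
z₂ = -3.52 − 0.04·116.5536 = -8.182144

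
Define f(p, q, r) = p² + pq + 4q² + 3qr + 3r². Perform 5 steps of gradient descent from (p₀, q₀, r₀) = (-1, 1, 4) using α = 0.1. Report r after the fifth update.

0.14992

∇f = (2p + q, p + 8q + 3r, 3q + 6r)
Step 1: at (-1, 1, 4), ∇f = (-1, 19, 27) → (-1, 1, 4) − 0.1·(-1, 19, 27) = (-0.9, -0.9, 1.3)
Step 2: at (-0.9, -0.9, 1.3), ∇f = (-2.7, -4.2, 5.1) → (-0.9, -0.9, 1.3) − 0.1·(-2.7, -4.2, 5.1) = (-0.63, -0.48, 0.79)
Step 3: at (-0.63, -0.48, 0.79), ∇f = (-1.74, -2.1, 3.3) → (-0.63, -0.48, 0.79) − 0.1·(-1.74, -2.1, 3.3) = (-0.456, -0.27, 0.46)
Step 4: at (-0.456, -0.27, 0.46), ∇f = (-1.182, -1.236, 1.95) → (-0.456, -0.27, 0.46) − 0.1·(-1.182, -1.236, 1.95) = (-0.3378, -0.1464, 0.265)
Step 5: at (-0.3378, -0.1464, 0.265), ∇f = (-0.822, -0.714, 1.1508) → (-0.3378, -0.1464, 0.265) − 0.1·(-0.822, -0.714, 1.1508) = (-0.2556, -0.075, 0.14992)
r = 0.14992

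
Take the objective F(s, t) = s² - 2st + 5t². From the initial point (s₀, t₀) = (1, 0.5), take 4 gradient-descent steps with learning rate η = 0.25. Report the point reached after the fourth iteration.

∇F = (2s - 2t, -2s + 10t)
Step 1: at (1, 0.5), ∇F = (1, 3) → (1, 0.5) − 0.25·(1, 3) = (0.75, -0.25)
Step 2: at (0.75, -0.25), ∇F = (2, -4) → (0.75, -0.25) − 0.25·(2, -4) = (0.25, 0.75)
Step 3: at (0.25, 0.75), ∇F = (-1, 7) → (0.25, 0.75) − 0.25·(-1, 7) = (0.5, -1)
Step 4: at (0.5, -1), ∇F = (3, -11) → (0.5, -1) − 0.25·(3, -11) = (-0.25, 1.75)

(-0.25, 1.75)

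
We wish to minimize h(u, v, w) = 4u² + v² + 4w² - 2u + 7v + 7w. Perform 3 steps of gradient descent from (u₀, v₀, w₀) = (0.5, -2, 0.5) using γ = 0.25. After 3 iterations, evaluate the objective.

-7.71484375

∇h = (8u - 2, 2v + 7, 8w + 7)
(u₁, v₁, w₁) = (0.5, -2, 0.5) − 0.25·(2, 3, 11) = (0, -2.75, -2.25)
(u₂, v₂, w₂) = (0, -2.75, -2.25) − 0.25·(-2, 1.5, -11) = (0.5, -3.125, 0.5)
(u₃, v₃, w₃) = (0.5, -3.125, 0.5) − 0.25·(2, 0.75, 11) = (0, -3.3125, -2.25)
h(0, -3.3125, -2.25) = -7.71484375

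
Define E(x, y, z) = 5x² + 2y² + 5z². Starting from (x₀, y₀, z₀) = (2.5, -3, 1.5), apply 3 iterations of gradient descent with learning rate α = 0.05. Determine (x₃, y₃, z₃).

∇E = (10x, 4y, 10z)
(x₁, y₁, z₁) = (2.5, -3, 1.5) − 0.05·(25, -12, 15) = (1.25, -2.4, 0.75)
(x₂, y₂, z₂) = (1.25, -2.4, 0.75) − 0.05·(12.5, -9.6, 7.5) = (0.625, -1.92, 0.375)
(x₃, y₃, z₃) = (0.625, -1.92, 0.375) − 0.05·(6.25, -7.68, 3.75) = (0.3125, -1.536, 0.1875)

(0.3125, -1.536, 0.1875)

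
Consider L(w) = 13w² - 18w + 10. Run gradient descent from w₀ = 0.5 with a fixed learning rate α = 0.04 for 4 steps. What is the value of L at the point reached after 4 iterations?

3.76923076923392

L′(w) = 26w - 18
Step 1: L′(0.5) = -5; w₁ = 0.5 − 0.04·(-5) = 0.7
Step 2: L′(0.7) = 0.2; w₂ = 0.7 − 0.04·0.2 = 0.692
Step 3: L′(0.692) = -0.008; w₃ = 0.692 − 0.04·(-0.008) = 0.69232
Step 4: L′(0.69232) = 0.00032; w₄ = 0.69232 − 0.04·0.00032 = 0.6923072
L(0.6923072) = 3.76923076923392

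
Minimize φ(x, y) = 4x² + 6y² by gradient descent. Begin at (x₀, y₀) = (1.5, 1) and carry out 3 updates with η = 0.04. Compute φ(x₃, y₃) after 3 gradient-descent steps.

∇φ = (8x, 12y)
Step 1: at (1.5, 1), ∇φ = (12, 12) → (1.5, 1) − 0.04·(12, 12) = (1.02, 0.52)
Step 2: at (1.02, 0.52), ∇φ = (8.16, 6.24) → (1.02, 0.52) − 0.04·(8.16, 6.24) = (0.6936, 0.2704)
Step 3: at (0.6936, 0.2704), ∇φ = (5.5488, 3.2448) → (0.6936, 0.2704) − 0.04·(5.5488, 3.2448) = (0.471648, 0.140608)
φ(0.471648, 0.140608) = 1.0084310016

1.0084310016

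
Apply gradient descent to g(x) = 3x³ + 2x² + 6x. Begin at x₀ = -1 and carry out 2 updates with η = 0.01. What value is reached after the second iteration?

g′(x) = 9x² + 4x + 6
Step 1: g′(-1) = 11; x₁ = -1 − 0.01·11 = -1.11
Step 2: g′(-1.11) = 12.6489; x₂ = -1.11 − 0.01·12.6489 = -1.236489

-1.236489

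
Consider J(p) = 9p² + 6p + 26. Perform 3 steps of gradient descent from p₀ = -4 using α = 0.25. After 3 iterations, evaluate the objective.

J′(p) = 18p + 6
p₁ = -4 − 0.25·(-66) = 12.5
p₂ = 12.5 − 0.25·231 = -45.25
p₃ = -45.25 − 0.25·(-808.5) = 156.875
J(156.875) = 222455.140625

222455.140625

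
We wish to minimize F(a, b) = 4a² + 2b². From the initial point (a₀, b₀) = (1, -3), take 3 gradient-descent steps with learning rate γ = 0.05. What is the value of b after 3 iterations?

∇F = (8a, 4b)
Step 1: at (1, -3), ∇F = (8, -12) → (1, -3) − 0.05·(8, -12) = (0.6, -2.4)
Step 2: at (0.6, -2.4), ∇F = (4.8, -9.6) → (0.6, -2.4) − 0.05·(4.8, -9.6) = (0.36, -1.92)
Step 3: at (0.36, -1.92), ∇F = (2.88, -7.68) → (0.36, -1.92) − 0.05·(2.88, -7.68) = (0.216, -1.536)
b = -1.536

-1.536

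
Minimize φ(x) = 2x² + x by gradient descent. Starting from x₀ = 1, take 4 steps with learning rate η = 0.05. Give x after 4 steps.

0.262

φ′(x) = 4x + 1
x₁ = 1 − 0.05·5 = 0.75
x₂ = 0.75 − 0.05·4 = 0.55
x₃ = 0.55 − 0.05·3.2 = 0.39
x₄ = 0.39 − 0.05·2.56 = 0.262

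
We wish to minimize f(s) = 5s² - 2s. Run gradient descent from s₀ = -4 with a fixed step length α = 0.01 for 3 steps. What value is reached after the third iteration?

-2.8618

f′(s) = 10s - 2
s₁ = -4 − 0.01·(-42) = -3.58
s₂ = -3.58 − 0.01·(-37.8) = -3.202
s₃ = -3.202 − 0.01·(-34.02) = -2.8618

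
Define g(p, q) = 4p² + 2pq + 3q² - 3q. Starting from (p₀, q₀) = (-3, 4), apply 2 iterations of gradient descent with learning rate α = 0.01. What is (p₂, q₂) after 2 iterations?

∇g = (8p + 2q, 2p + 6q - 3)
(p₁, q₁) = (-3, 4) − 0.01·(-16, 15) = (-2.84, 3.85)
(p₂, q₂) = (-2.84, 3.85) − 0.01·(-15.02, 14.42) = (-2.6898, 3.7058)

(-2.6898, 3.7058)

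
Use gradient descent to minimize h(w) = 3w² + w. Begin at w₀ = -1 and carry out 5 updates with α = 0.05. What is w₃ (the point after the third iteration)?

-0.4525

h′(w) = 6w + 1
Step 1: h′(-1) = -5; w₁ = -1 − 0.05·(-5) = -0.75
Step 2: h′(-0.75) = -3.5; w₂ = -0.75 − 0.05·(-3.5) = -0.575
Step 3: h′(-0.575) = -2.45; w₃ = -0.575 − 0.05·(-2.45) = -0.4525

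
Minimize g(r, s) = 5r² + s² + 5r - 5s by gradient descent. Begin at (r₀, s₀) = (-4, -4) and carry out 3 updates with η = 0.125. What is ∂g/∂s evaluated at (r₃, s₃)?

-5.484375

∇g = (10r + 5, 2s - 5)
Step 1: at (-4, -4), ∇g = (-35, -13) → (-4, -4) − 0.125·(-35, -13) = (0.375, -2.375)
Step 2: at (0.375, -2.375), ∇g = (8.75, -9.75) → (0.375, -2.375) − 0.125·(8.75, -9.75) = (-0.71875, -1.15625)
Step 3: at (-0.71875, -1.15625), ∇g = (-2.1875, -7.3125) → (-0.71875, -1.15625) − 0.125·(-2.1875, -7.3125) = (-0.4453125, -0.2421875)
∂g/∂s at (-0.4453125, -0.2421875) = -5.484375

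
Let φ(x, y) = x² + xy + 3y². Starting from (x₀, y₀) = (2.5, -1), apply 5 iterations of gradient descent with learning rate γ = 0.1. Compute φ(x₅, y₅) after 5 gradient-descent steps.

∇φ = (2x + y, x + 6y)
(x₁, y₁) = (2.5, -1) − 0.1·(4, -3.5) = (2.1, -0.65)
(x₂, y₂) = (2.1, -0.65) − 0.1·(3.55, -1.8) = (1.745, -0.47)
(x₃, y₃) = (1.745, -0.47) − 0.1·(3.02, -1.075) = (1.443, -0.3625)
(x₄, y₄) = (1.443, -0.3625) − 0.1·(2.5235, -0.732) = (1.19065, -0.2893)
(x₅, y₅) = (1.19065, -0.2893) − 0.1·(2.092, -0.54515) = (0.98145, -0.234785)
φ(0.98145, -0.234785) = 0.898186352925

0.898186352925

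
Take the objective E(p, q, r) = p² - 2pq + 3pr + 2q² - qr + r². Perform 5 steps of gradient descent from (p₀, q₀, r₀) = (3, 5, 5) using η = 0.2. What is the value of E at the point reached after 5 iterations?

∇E = (2p - 2q + 3r, -2p + 4q - r, 3p - q + 2r)
Step 1: at (3, 5, 5), ∇E = (11, 9, 14) → (3, 5, 5) − 0.2·(11, 9, 14) = (0.8, 3.2, 2.2)
Step 2: at (0.8, 3.2, 2.2), ∇E = (1.8, 9, 3.6) → (0.8, 3.2, 2.2) − 0.2·(1.8, 9, 3.6) = (0.44, 1.4, 1.48)
Step 3: at (0.44, 1.4, 1.48), ∇E = (2.52, 3.24, 2.88) → (0.44, 1.4, 1.48) − 0.2·(2.52, 3.24, 2.88) = (-0.064, 0.752, 0.904)
Step 4: at (-0.064, 0.752, 0.904), ∇E = (1.08, 2.232, 0.864) → (-0.064, 0.752, 0.904) − 0.2·(1.08, 2.232, 0.864) = (-0.28, 0.3056, 0.7312)
Step 5: at (-0.28, 0.3056, 0.7312), ∇E = (1.0224, 1.0512, 0.3168) → (-0.28, 0.3056, 0.7312) − 0.2·(1.0224, 1.0512, 0.3168) = (-0.48448, 0.09536, 0.66784)
E(-0.48448, 0.09536, 0.66784) = -0.2430323712

-0.2430323712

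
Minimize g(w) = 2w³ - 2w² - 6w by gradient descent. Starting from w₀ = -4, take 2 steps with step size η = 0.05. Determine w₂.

g′(w) = 6w² - 4w - 6
Step 1: g′(-4) = 106; w₁ = -4 − 0.05·106 = -9.3
Step 2: g′(-9.3) = 550.14; w₂ = -9.3 − 0.05·550.14 = -36.807

-36.807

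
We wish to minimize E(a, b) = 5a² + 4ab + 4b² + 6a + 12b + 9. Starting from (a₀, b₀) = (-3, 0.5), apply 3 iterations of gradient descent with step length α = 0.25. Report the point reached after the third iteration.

(10.625, 6.75)

∇E = (10a + 4b + 6, 4a + 8b + 12)
(a₁, b₁) = (-3, 0.5) − 0.25·(-22, 4) = (2.5, -0.5)
(a₂, b₂) = (2.5, -0.5) − 0.25·(29, 18) = (-4.75, -5)
(a₃, b₃) = (-4.75, -5) − 0.25·(-61.5, -47) = (10.625, 6.75)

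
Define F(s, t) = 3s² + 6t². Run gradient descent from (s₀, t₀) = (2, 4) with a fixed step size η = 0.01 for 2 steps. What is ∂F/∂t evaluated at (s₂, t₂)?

37.1712

∇F = (6s, 12t)
(s₁, t₁) = (2, 4) − 0.01·(12, 48) = (1.88, 3.52)
(s₂, t₂) = (1.88, 3.52) − 0.01·(11.28, 42.24) = (1.7672, 3.0976)
∂F/∂t at (1.7672, 3.0976) = 37.1712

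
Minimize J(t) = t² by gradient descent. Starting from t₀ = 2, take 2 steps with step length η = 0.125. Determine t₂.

1.125

J′(t) = 2t
t₁ = 2 − 0.125·4 = 1.5
t₂ = 1.5 − 0.125·3 = 1.125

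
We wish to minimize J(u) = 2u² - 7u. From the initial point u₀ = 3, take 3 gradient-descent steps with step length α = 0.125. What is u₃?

1.90625

J′(u) = 4u - 7
u₁ = 3 − 0.125·5 = 2.375
u₂ = 2.375 − 0.125·2.5 = 2.0625
u₃ = 2.0625 − 0.125·1.25 = 1.90625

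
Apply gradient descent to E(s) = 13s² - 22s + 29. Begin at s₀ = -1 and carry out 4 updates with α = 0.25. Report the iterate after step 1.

E′(s) = 26s - 22
s₁ = -1 − 0.25·(-48) = 11

11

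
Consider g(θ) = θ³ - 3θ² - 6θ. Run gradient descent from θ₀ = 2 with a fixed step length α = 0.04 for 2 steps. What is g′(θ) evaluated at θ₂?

-2.989181165568

g′(θ) = 3θ² - 6θ - 6
Step 1: g′(2) = -6; θ₁ = 2 − 0.04·(-6) = 2.24
Step 2: g′(2.24) = -4.3872; θ₂ = 2.24 − 0.04·(-4.3872) = 2.415488
g′(θ) at (2.415488) = -2.989181165568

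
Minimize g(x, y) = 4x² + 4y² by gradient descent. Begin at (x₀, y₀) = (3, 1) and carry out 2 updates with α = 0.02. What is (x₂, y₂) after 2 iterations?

(2.1168, 0.7056)

∇g = (8x, 8y)
Step 1: at (3, 1), ∇g = (24, 8) → (3, 1) − 0.02·(24, 8) = (2.52, 0.84)
Step 2: at (2.52, 0.84), ∇g = (20.16, 6.72) → (2.52, 0.84) − 0.02·(20.16, 6.72) = (2.1168, 0.7056)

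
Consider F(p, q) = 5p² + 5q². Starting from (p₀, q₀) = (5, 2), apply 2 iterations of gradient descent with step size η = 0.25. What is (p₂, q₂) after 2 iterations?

(11.25, 4.5)

∇F = (10p, 10q)
Step 1: at (5, 2), ∇F = (50, 20) → (5, 2) − 0.25·(50, 20) = (-7.5, -3)
Step 2: at (-7.5, -3), ∇F = (-75, -30) → (-7.5, -3) − 0.25·(-75, -30) = (11.25, 4.5)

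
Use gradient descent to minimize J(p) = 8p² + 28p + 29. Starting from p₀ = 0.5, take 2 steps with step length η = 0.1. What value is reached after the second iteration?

J′(p) = 16p + 28
Step 1: J′(0.5) = 36; p₁ = 0.5 − 0.1·36 = -3.1
Step 2: J′(-3.1) = -21.6; p₂ = -3.1 − 0.1·(-21.6) = -0.94

-0.94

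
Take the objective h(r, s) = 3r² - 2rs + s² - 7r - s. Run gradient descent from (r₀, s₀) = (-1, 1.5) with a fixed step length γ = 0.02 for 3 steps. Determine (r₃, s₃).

(-0.159168, 1.305696)

∇h = (6r - 2s - 7, -2r + 2s - 1)
Step 1: at (-1, 1.5), ∇h = (-16, 4) → (-1, 1.5) − 0.02·(-16, 4) = (-0.68, 1.42)
Step 2: at (-0.68, 1.42), ∇h = (-13.92, 3.2) → (-0.68, 1.42) − 0.02·(-13.92, 3.2) = (-0.4016, 1.356)
Step 3: at (-0.4016, 1.356), ∇h = (-12.1216, 2.5152) → (-0.4016, 1.356) − 0.02·(-12.1216, 2.5152) = (-0.159168, 1.305696)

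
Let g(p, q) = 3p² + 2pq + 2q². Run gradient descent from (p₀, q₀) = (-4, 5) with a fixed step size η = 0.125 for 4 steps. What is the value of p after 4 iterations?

∇g = (6p + 2q, 2p + 4q)
(p₁, q₁) = (-4, 5) − 0.125·(-14, 12) = (-2.25, 3.5)
(p₂, q₂) = (-2.25, 3.5) − 0.125·(-6.5, 9.5) = (-1.4375, 2.3125)
(p₃, q₃) = (-1.4375, 2.3125) − 0.125·(-4, 6.375) = (-0.9375, 1.515625)
(p₄, q₄) = (-0.9375, 1.515625) − 0.125·(-2.59375, 4.1875) = (-0.61328125, 0.9921875)
p = -0.61328125

-0.61328125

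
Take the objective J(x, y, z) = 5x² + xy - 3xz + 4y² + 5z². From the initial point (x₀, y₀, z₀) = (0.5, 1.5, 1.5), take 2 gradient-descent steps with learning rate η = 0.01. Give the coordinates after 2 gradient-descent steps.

(0.4592, 1.2602, 1.2429)

∇J = (10x + y - 3z, x + 8y, -3x + 10z)
(x₁, y₁, z₁) = (0.5, 1.5, 1.5) − 0.01·(2, 12.5, 13.5) = (0.48, 1.375, 1.365)
(x₂, y₂, z₂) = (0.48, 1.375, 1.365) − 0.01·(2.08, 11.48, 12.21) = (0.4592, 1.2602, 1.2429)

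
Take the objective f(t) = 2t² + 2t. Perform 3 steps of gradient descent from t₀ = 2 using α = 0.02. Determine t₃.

1.44672

f′(t) = 4t + 2
Step 1: f′(2) = 10; t₁ = 2 − 0.02·10 = 1.8
Step 2: f′(1.8) = 9.2; t₂ = 1.8 − 0.02·9.2 = 1.616
Step 3: f′(1.616) = 8.464; t₃ = 1.616 − 0.02·8.464 = 1.44672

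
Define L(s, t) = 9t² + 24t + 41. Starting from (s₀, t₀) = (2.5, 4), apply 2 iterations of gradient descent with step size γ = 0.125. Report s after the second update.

∇L = (0, 18t + 24)
Step 1: at (2.5, 4), ∇L = (0, 96) → (2.5, 4) − 0.125·(0, 96) = (2.5, -8)
Step 2: at (2.5, -8), ∇L = (0, -120) → (2.5, -8) − 0.125·(0, -120) = (2.5, 7)
s = 2.5

2.5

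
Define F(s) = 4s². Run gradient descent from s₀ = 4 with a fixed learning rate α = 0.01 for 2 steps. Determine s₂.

F′(s) = 8s
Step 1: F′(4) = 32; s₁ = 4 − 0.01·32 = 3.68
Step 2: F′(3.68) = 29.44; s₂ = 3.68 − 0.01·29.44 = 3.3856

3.3856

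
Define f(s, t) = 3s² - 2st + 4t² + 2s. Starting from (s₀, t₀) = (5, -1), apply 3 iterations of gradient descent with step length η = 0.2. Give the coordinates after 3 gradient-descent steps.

∇f = (6s - 2t + 2, -2s + 8t)
Step 1: at (5, -1), ∇f = (34, -18) → (5, -1) − 0.2·(34, -18) = (-1.8, 2.6)
Step 2: at (-1.8, 2.6), ∇f = (-14, 24.4) → (-1.8, 2.6) − 0.2·(-14, 24.4) = (1, -2.28)
Step 3: at (1, -2.28), ∇f = (12.56, -20.24) → (1, -2.28) − 0.2·(12.56, -20.24) = (-1.512, 1.768)

(-1.512, 1.768)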